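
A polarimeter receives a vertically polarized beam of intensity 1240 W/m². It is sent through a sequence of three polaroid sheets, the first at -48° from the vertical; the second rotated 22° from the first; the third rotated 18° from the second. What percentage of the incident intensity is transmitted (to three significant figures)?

≈ 34.8%

I₁ = 1240 W/m² · cos²(48°) = 555.2 W/m².
I₂ = I₁ · cos²(22°) = 555.2 · 0.8597 = 477.3 W/m².
I₃ = I₂ · cos²(18°) = 477.3 · 0.9045 = 431.7 W/m².
That is 34.81% of the incident intensity.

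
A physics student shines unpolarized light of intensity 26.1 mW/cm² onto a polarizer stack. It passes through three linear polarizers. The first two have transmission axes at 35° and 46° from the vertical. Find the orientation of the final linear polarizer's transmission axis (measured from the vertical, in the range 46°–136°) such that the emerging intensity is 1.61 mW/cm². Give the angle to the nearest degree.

θ ≈ 115°

Unpolarized light through the first polarizer → I₁ = ½ I₀, now polarized at 35°.
I₂ = I₁ cos²(46° − 35°) = 0.5 I₀ · cos²(11°) = 0.4818 I₀.
Target fraction: 1.61 / 26.1 mW/cm² = 0.06169 of I₀.
Need I₃/I₀ = 0.06169, so cos²(θ − 46°) = 0.06169 / 0.4818 = 0.128.
θ − 46° = arccos(√0.128) = 69.0°, giving θ ≈ 46 + 69.0 = 115.0°.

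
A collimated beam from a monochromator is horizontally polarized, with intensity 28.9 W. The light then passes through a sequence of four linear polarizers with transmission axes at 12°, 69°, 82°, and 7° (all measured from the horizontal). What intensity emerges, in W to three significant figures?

I₁ = 28.9 W · cos²(12°) = 27.65 W.
I₂ = I₁ · cos²(57°) = 27.65 · 0.2966 = 8.202 W.
I₃ = I₂ · cos²(13°) = 8.202 · 0.9494 = 7.787 W.
I₄ = I₃ · cos²(75°) = 7.787 · 0.06699 = 0.5216 W.

I ≈ 0.522 W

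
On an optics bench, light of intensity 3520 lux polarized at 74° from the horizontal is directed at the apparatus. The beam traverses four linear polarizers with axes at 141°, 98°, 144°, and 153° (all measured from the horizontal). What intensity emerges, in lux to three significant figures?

I ≈ 135 lux

By Malus's law, I₁ = 3520 lux · cos²(67°) = 537.4 lux.
I₂ = I₁ · cos²(43°) = 537.4 · 0.5349 = 287.4 lux.
I₃ = I₂ · cos²(46°) = 287.4 · 0.4826 = 138.7 lux.
I₄ = I₃ · cos²(9°) = 138.7 · 0.9755 = 135.3 lux.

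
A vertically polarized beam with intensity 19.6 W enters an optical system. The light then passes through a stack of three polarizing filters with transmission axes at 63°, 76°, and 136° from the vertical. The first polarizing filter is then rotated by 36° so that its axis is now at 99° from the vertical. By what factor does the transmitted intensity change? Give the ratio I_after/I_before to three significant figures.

I_new/I_old ≈ 0.106

Before rotation:
I₁ = I₀ cos²(63° − 0°) = I₀ cos²(63°) = 0.2061 I₀.
I₂ = I₁ cos²(76° − 63°) = 0.2061 I₀ · cos²(13°) = 0.1957 I₀.
I₃ = I₂ cos²(136° − 76°) = 0.1957 I₀ · cos²(60°) = 0.04892 I₀.
After rotation:
I₁ = I₀ cos²(99° − 0°) = I₀ cos²(81°) = 0.02447 I₀.
I₂ = I₁ cos²(76° − 99°) = 0.02447 I₀ · cos²(23°) = 0.02074 I₀.
I₃ = I₂ cos²(136° − 76°) = 0.02074 I₀ · cos²(60°) = 0.005184 I₀.
Ratio = 0.005184 / 0.04892 = 0.106.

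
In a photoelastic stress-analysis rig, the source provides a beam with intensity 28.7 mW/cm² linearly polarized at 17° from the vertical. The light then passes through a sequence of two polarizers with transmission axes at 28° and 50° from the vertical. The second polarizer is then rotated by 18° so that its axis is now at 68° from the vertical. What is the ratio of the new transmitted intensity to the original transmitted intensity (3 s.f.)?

Before rotation:
I₁ = I₀ cos²(28° − 17°) = I₀ cos²(11°) = 0.9636 I₀.
I₂ = I₁ cos²(50° − 28°) = 0.9636 I₀ · cos²(22°) = 0.8284 I₀.
After rotation:
I₁ = I₀ cos²(28° − 17°) = I₀ cos²(11°) = 0.9636 I₀.
I₂ = I₁ cos²(68° − 28°) = 0.9636 I₀ · cos²(40°) = 0.5655 I₀.
Ratio = 0.5655 / 0.8284 = 0.6826.

I_new/I_old ≈ 0.683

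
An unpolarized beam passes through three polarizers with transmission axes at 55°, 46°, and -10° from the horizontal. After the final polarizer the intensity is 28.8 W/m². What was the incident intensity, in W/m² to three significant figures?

Unpolarized light through the first polarizer → I₁ = ½ I₀, now polarized at 55°.
I₂ = I₁ cos²(46° − 55°) = 0.5 I₀ · cos²(9°) = 0.4878 I₀.
I₃ = I₂ cos²(-10° − 46°) = 0.4878 I₀ · cos²(56°) = 0.1525 I₀.
So 28.8 W/m² = 0.1525 I₀, giving I₀ = 28.8/0.1525 = 188.8 W/m².

I₀ ≈ 189 W/m²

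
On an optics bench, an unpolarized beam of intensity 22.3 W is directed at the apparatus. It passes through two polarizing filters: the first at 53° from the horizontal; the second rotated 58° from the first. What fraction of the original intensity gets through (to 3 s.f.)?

Unpolarized light through the first polarizer → I₁ = 22.3 W/2 = 11.15 W, polarized at 53°.
I₂ = I₁ · cos²(58°) = 11.15 · 0.2808 = 3.131 W.
Transmitted fraction = 0.1404.

I/I₀ ≈ 0.140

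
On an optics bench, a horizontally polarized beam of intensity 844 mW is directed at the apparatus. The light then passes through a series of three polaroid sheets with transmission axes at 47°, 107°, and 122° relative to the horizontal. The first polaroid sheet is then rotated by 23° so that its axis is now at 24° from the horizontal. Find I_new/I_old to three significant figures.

Before rotation:
I₁ = I₀ cos²(47° − 0°) = I₀ cos²(47°) = 0.4651 I₀.
I₂ = I₁ cos²(107° − 47°) = 0.4651 I₀ · cos²(60°) = 0.1163 I₀.
I₃ = I₂ cos²(122° − 107°) = 0.1163 I₀ · cos²(15°) = 0.1085 I₀.
After rotation:
I₁ = I₀ cos²(24° − 0°) = I₀ cos²(24°) = 0.8346 I₀.
I₂ = I₁ cos²(107° − 24°) = 0.8346 I₀ · cos²(83°) = 0.0124 I₀.
I₃ = I₂ cos²(122° − 107°) = 0.0124 I₀ · cos²(15°) = 0.01156 I₀.
Ratio = 0.01156 / 0.1085 = 0.1066.

I_new/I_old ≈ 0.107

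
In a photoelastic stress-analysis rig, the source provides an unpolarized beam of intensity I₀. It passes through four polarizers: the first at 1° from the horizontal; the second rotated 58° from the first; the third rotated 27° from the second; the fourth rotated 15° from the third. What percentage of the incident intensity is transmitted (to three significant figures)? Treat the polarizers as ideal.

≈ 10.4%

Unpolarized light through the first polarizer → I₁ = ½ I₀, now polarized at 1°.
I₂ = I₁ cos²(58°) = 0.5 · 0.2808 I₀ = 0.1404 I₀.
I₃ = I₂ cos²(27°) = 0.1404 · 0.7939 I₀ = 0.1115 I₀.
I₄ = I₃ cos²(15°) = 0.1115 · 0.933 I₀ = 0.104 I₀.
That is 10.4% of the incident intensity.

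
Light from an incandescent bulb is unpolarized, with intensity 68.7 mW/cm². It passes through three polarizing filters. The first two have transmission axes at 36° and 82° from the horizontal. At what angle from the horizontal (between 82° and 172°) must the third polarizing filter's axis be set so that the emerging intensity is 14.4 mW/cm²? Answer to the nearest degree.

Unpolarized light through the first polarizer → I₁ = ½ I₀, now polarized at 36°.
I₂ = I₁ cos²(82° − 36°) = 0.5 I₀ · cos²(46°) = 0.2413 I₀.
Target fraction: 14.4 / 68.7 mW/cm² = 0.2096 of I₀.
Need I₃/I₀ = 0.2096, so cos²(θ − 82°) = 0.2096 / 0.2413 = 0.8687.
θ − 82° = arccos(√0.8687) = 21.2°, giving θ ≈ 82 + 21.2 = 103.2°.

θ ≈ 103°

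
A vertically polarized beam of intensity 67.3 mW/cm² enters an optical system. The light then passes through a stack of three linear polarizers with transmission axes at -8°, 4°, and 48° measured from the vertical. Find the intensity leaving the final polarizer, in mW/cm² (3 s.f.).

By Malus's law, I₁ = 67.3 mW/cm² · cos²(8°) = 66 mW/cm².
I₂ = I₁ · cos²(12°) = 66 · 0.9568 = 63.14 mW/cm².
I₃ = I₂ · cos²(44°) = 63.14 · 0.5174 = 32.67 mW/cm².

I ≈ 32.7 mW/cm²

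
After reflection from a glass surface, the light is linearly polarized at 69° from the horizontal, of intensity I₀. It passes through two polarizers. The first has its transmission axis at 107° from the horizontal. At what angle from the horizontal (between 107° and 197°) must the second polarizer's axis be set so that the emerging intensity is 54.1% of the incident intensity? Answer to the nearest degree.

θ ≈ 128°

I₁ = I₀ cos²(107° − 69°) = I₀ cos²(38°) = 0.621 I₀.
Need I₂/I₀ = 0.541, so cos²(θ − 107°) = 0.541 / 0.621 = 0.8712.
θ − 107° = arccos(√0.8712) = 21.0°, giving θ ≈ 107 + 21.0 = 128.0°.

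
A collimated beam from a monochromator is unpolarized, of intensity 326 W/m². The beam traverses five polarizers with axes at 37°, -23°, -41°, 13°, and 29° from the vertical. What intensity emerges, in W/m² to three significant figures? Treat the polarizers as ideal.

I ≈ 11.8 W/m²

Unpolarized light through the first polarizer → I₁ = 326 W/m²/2 = 163 W/m², polarized at 37°.
I₂ = I₁ · cos²(60°) = 163 · 0.25 = 40.75 W/m².
I₃ = I₂ · cos²(18°) = 40.75 · 0.9045 = 36.86 W/m².
I₄ = I₃ · cos²(54°) = 36.86 · 0.3455 = 12.73 W/m².
I₅ = I₄ · cos²(16°) = 12.73 · 0.924 = 11.77 W/m².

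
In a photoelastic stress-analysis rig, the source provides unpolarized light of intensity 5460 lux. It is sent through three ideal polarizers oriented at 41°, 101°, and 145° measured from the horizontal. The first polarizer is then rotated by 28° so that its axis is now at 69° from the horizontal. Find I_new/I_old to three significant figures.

I_new/I_old ≈ 2.88

Before rotation:
Unpolarized light through the first polarizer → I₁ = ½ I₀, now polarized at 41°.
I₂ = I₁ cos²(101° − 41°) = 0.5 I₀ · cos²(60°) = 0.125 I₀.
I₃ = I₂ cos²(145° − 101°) = 0.125 I₀ · cos²(44°) = 0.06468 I₀.
After rotation:
Unpolarized light through the first polarizer → I₁ = ½ I₀, now polarized at 69°.
I₂ = I₁ cos²(101° − 69°) = 0.5 I₀ · cos²(32°) = 0.3596 I₀.
I₃ = I₂ cos²(145° − 101°) = 0.3596 I₀ · cos²(44°) = 0.1861 I₀.
Ratio = 0.1861 / 0.06468 = 2.877.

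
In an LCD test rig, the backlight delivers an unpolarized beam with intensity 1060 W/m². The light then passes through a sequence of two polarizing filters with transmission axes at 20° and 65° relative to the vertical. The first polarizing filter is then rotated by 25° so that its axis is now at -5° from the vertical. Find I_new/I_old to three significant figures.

I_new/I_old ≈ 0.234

Before rotation:
Unpolarized light through the first polarizer → I₁ = ½ I₀, now polarized at 20°.
I₂ = I₁ cos²(65° − 20°) = 0.5 I₀ · cos²(45°) = 0.25 I₀.
After rotation:
Unpolarized light through the first polarizer → I₁ = ½ I₀, now polarized at -5°.
I₂ = I₁ cos²(65° + 5°) = 0.5 I₀ · cos²(70°) = 0.05849 I₀.
Ratio = 0.05849 / 0.25 = 0.234.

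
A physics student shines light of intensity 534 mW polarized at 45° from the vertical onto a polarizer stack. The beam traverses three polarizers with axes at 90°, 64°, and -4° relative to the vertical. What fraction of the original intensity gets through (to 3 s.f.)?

I₁ = 534 mW · cos²(45°) = 267 mW.
I₂ = I₁ · cos²(26°) = 267 · 0.8078 = 215.7 mW.
I₃ = I₂ · cos²(68°) = 215.7 · 0.1403 = 30.27 mW.
Transmitted fraction = 0.05668.

I/I₀ ≈ 0.0567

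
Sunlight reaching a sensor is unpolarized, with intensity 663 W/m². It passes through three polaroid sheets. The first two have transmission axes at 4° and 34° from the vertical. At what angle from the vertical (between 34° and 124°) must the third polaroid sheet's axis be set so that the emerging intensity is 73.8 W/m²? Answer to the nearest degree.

θ ≈ 91°

Unpolarized light through the first polarizer → I₁ = ½ I₀, now polarized at 4°.
I₂ = I₁ cos²(34° − 4°) = 0.5 I₀ · cos²(30°) = 0.375 I₀.
Target fraction: 73.8 / 663 W/m² = 0.1113 of I₀.
Need I₃/I₀ = 0.1113, so cos²(θ − 34°) = 0.1113 / 0.375 = 0.2968.
θ − 34° = arccos(√0.2968) = 57.0°, giving θ ≈ 34 + 57.0 = 91.0°.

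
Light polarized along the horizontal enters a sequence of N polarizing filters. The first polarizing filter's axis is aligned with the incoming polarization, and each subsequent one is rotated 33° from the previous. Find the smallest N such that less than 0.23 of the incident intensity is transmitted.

N = 6

First polarizer is aligned with the polarization: full transmission.
Each further stage multiplies by cos²(33°) = 0.7034.
After N polarizers: T = 0.7034^(N−1). Require T < 0.23 ⇒ N−1 > ln(0.23)/ln(0.7034) = 4.18, so N−1 ≥ 5 and N = 6.
Check: N=6 gives T = 0.1722 < 0.23; N=5 gives T = 0.2448.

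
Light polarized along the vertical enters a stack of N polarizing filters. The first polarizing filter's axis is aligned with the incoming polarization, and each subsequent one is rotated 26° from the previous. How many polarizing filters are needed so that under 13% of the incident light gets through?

N = 11

First polarizer is aligned with the polarization: full transmission.
Each further stage multiplies by cos²(26°) = 0.8078.
After N polarizers: T = 0.8078^(N−1). Require T < 0.13 ⇒ N−1 > ln(0.13)/ln(0.8078) = 9.56, so N−1 ≥ 10 and N = 11.
Check: N=11 gives T = 0.1184 < 0.13; N=10 gives T = 0.1465.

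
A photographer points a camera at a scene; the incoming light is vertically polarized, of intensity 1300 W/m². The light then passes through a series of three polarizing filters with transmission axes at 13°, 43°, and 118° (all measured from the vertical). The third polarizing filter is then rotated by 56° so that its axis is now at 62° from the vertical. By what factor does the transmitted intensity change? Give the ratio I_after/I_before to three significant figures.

I_new/I_old ≈ 13.3

Before rotation:
By Malus's law, I₁ = I₀ cos²(13° − 0°) = I₀ cos²(13°) = 0.9494 I₀.
I₂ = I₁ cos²(43° − 13°) = 0.9494 I₀ · cos²(30°) = 0.712 I₀.
I₃ = I₂ cos²(118° − 43°) = 0.712 I₀ · cos²(75°) = 0.0477 I₀.
After rotation:
I₁ = I₀ cos²(13° − 0°) = I₀ cos²(13°) = 0.9494 I₀.
I₂ = I₁ cos²(43° − 13°) = 0.9494 I₀ · cos²(30°) = 0.712 I₀.
I₃ = I₂ cos²(62° − 43°) = 0.712 I₀ · cos²(19°) = 0.6366 I₀.
Ratio = 0.6366 / 0.0477 = 13.35.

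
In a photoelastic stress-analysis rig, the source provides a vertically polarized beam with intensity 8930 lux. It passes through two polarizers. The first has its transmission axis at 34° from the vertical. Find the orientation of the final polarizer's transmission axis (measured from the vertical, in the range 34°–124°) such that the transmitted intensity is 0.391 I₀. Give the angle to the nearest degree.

θ ≈ 75°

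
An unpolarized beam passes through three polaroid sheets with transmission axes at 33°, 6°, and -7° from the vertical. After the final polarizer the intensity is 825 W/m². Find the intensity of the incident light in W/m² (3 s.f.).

I₀ ≈ 2190 W/m²

Unpolarized light through the first polarizer → I₁ = ½ I₀, now polarized at 33°.
I₂ = I₁ cos²(6° − 33°) = 0.5 I₀ · cos²(27°) = 0.3969 I₀.
I₃ = I₂ cos²(-7° − 6°) = 0.3969 I₀ · cos²(13°) = 0.3769 I₀.
So 825 W/m² = 0.3769 I₀, giving I₀ = 825/0.3769 = 2189 W/m².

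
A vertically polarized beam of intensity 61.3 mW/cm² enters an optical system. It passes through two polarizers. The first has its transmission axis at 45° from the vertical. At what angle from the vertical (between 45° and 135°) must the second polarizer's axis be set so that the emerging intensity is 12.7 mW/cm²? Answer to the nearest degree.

By Malus's law, I₁ = I₀ cos²(45° − 0°) = I₀ cos²(45°) = 0.5 I₀.
Target fraction: 12.7 / 61.3 mW/cm² = 0.2072 of I₀.
Need I₂/I₀ = 0.2072, so cos²(θ − 45°) = 0.2072 / 0.5 = 0.4144.
θ − 45° = arccos(√0.4144) = 49.9°, giving θ ≈ 45 + 49.9 = 94.9°.

θ ≈ 95°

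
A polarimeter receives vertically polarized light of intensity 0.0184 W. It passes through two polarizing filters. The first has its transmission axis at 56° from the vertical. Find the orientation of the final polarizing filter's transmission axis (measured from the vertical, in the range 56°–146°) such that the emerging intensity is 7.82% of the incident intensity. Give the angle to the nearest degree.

θ ≈ 116°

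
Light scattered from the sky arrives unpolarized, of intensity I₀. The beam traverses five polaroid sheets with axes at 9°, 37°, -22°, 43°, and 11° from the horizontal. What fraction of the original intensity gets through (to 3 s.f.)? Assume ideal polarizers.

Unpolarized light through the first polarizer → I₁ = ½ I₀, now polarized at 9°.
I₂ = I₁ cos²(37° − 9°) = 0.5 I₀ · cos²(28°) = 0.3898 I₀.
I₃ = I₂ cos²(-22° − 37°) = 0.3898 I₀ · cos²(59°) = 0.1034 I₀.
I₄ = I₃ cos²(43° + 22°) = 0.1034 I₀ · cos²(65°) = 0.01847 I₀.
I₅ = I₄ cos²(11° − 43°) = 0.01847 I₀ · cos²(32°) = 0.01328 I₀.
Transmitted fraction = 0.01328.

≈ 0.0133 I₀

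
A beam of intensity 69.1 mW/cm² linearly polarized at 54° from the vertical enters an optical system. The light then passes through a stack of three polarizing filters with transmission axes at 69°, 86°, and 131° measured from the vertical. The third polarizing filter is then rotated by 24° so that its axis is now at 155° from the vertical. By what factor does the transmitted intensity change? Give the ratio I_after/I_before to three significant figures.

Before rotation:
I₁ = I₀ cos²(69° − 54°) = I₀ cos²(15°) = 0.933 I₀.
I₂ = I₁ cos²(86° − 69°) = 0.933 I₀ · cos²(17°) = 0.8533 I₀.
I₃ = I₂ cos²(131° − 86°) = 0.8533 I₀ · cos²(45°) = 0.4266 I₀.
After rotation:
I₁ = I₀ cos²(69° − 54°) = I₀ cos²(15°) = 0.933 I₀.
I₂ = I₁ cos²(86° − 69°) = 0.933 I₀ · cos²(17°) = 0.8533 I₀.
I₃ = I₂ cos²(155° − 86°) = 0.8533 I₀ · cos²(69°) = 0.1096 I₀.
Ratio = 0.1096 / 0.4266 = 0.2569.

I_new/I_old ≈ 0.257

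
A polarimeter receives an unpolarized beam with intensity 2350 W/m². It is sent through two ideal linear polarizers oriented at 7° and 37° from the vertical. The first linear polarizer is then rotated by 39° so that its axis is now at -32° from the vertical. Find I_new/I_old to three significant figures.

I_new/I_old ≈ 0.171

Before rotation:
Unpolarized light through the first polarizer → I₁ = ½ I₀, now polarized at 7°.
I₂ = I₁ cos²(37° − 7°) = 0.5 I₀ · cos²(30°) = 0.375 I₀.
After rotation:
Unpolarized light through the first polarizer → I₁ = ½ I₀, now polarized at -32°.
I₂ = I₁ cos²(37° + 32°) = 0.5 I₀ · cos²(69°) = 0.06421 I₀.
Ratio = 0.06421 / 0.375 = 0.1712.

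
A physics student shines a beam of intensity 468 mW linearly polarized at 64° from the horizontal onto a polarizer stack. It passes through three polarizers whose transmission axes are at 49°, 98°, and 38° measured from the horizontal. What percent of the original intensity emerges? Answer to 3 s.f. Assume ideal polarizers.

≈ 10.0%

I₁ = 468 mW · cos²(15°) = 436.6 mW.
I₂ = I₁ · cos²(49°) = 436.6 · 0.4304 = 187.9 mW.
I₃ = I₂ · cos²(60°) = 187.9 · 0.25 = 46.99 mW.
That is 10.04% of the incident intensity.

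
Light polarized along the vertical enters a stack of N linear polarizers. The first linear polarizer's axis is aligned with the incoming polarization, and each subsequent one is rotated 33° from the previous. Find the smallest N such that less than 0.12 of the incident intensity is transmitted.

N = 8

First polarizer is aligned with the polarization: full transmission.
Each further stage multiplies by cos²(33°) = 0.7034.
After N polarizers: T = 0.7034^(N−1). Require T < 0.12 ⇒ N−1 > ln(0.12)/ln(0.7034) = 6.03, so N−1 ≥ 7 and N = 8.
Check: N=8 gives T = 0.08517 < 0.12; N=7 gives T = 0.1211.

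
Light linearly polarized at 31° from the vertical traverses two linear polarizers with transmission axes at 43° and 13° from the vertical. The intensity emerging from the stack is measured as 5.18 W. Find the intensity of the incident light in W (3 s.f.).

I₀ ≈ 7.22 W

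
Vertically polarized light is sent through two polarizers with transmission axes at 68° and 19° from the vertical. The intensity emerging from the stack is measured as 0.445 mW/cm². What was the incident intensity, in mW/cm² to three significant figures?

I₀ ≈ 7.37 mW/cm²

By Malus's law, I₁ = I₀ cos²(68° − 0°) = I₀ cos²(68°) = 0.1403 I₀.
I₂ = I₁ cos²(19° − 68°) = 0.1403 I₀ · cos²(49°) = 0.0604 I₀.
So 0.445 mW/cm² = 0.0604 I₀, giving I₀ = 0.445/0.0604 = 7.368 mW/cm².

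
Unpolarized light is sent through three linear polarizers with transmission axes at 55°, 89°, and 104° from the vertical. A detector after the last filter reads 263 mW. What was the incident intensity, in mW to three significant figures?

Unpolarized light through the first polarizer → I₁ = ½ I₀, now polarized at 55°.
I₂ = I₁ cos²(89° − 55°) = 0.5 I₀ · cos²(34°) = 0.3437 I₀.
I₃ = I₂ cos²(104° − 89°) = 0.3437 I₀ · cos²(15°) = 0.3206 I₀.
So 263 mW = 0.3206 I₀, giving I₀ = 263/0.3206 = 820.3 mW.

I₀ ≈ 820 mW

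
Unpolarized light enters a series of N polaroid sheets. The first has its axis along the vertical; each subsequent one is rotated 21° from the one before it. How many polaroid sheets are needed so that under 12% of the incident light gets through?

First polarizer halves the unpolarized light: factor 1/2.
Each further stage multiplies by cos²(21°) = 0.8716.
After N polarizers: T = 0.5·0.8716^(N−1). Require T < 0.12 ⇒ N−1 > ln(0.12/0.5)/ln(0.8716) = 10.38, so N−1 ≥ 11 and N = 12.
Check: N=12 gives T = 0.1102 < 0.12; N=11 gives T = 0.1265.

N = 12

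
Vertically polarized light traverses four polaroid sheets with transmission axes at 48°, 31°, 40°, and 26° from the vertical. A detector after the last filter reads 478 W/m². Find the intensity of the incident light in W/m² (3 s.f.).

I₀ ≈ 1270 W/m²

By Malus's law, I₁ = I₀ cos²(48° − 0°) = I₀ cos²(48°) = 0.4477 I₀.
I₂ = I₁ cos²(31° − 48°) = 0.4477 I₀ · cos²(17°) = 0.4095 I₀.
I₃ = I₂ cos²(40° − 31°) = 0.4095 I₀ · cos²(9°) = 0.3994 I₀.
I₄ = I₃ cos²(26° − 40°) = 0.3994 I₀ · cos²(14°) = 0.3761 I₀.
So 478 W/m² = 0.3761 I₀, giving I₀ = 478/0.3761 = 1271 W/m².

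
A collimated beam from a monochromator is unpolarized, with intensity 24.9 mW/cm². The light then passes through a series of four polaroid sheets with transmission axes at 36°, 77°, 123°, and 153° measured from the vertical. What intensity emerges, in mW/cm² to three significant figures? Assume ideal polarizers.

Unpolarized light through the first polarizer → I₁ = 24.9 mW/cm²/2 = 12.45 mW/cm², polarized at 36°.
I₂ = I₁ · cos²(41°) = 12.45 · 0.5696 = 7.091 mW/cm².
I₃ = I₂ · cos²(46°) = 7.091 · 0.4826 = 3.422 mW/cm².
I₄ = I₃ · cos²(30°) = 3.422 · 0.75 = 2.566 mW/cm².

I ≈ 2.57 mW/cm²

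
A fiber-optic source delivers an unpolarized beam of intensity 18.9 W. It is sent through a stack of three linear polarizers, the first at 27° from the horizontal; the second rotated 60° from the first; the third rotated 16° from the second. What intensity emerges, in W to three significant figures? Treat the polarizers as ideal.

I ≈ 2.18 W

Unpolarized light through the first polarizer → I₁ = 18.9 W/2 = 9.45 W, polarized at 27°.
I₂ = I₁ · cos²(60°) = 9.45 · 0.25 = 2.363 W.
I₃ = I₂ · cos²(16°) = 2.363 · 0.924 = 2.183 W.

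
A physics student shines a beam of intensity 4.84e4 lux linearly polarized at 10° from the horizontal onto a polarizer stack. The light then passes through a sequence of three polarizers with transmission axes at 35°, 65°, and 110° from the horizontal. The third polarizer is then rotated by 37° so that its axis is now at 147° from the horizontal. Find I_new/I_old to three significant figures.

I_new/I_old ≈ 0.0387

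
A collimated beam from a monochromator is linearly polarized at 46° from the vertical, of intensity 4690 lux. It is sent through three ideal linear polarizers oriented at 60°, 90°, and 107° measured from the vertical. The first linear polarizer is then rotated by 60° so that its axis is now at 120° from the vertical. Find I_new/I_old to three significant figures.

I_new/I_old ≈ 0.0807

Before rotation:
By Malus's law, I₁ = I₀ cos²(60° − 46°) = I₀ cos²(14°) = 0.9415 I₀.
I₂ = I₁ cos²(90° − 60°) = 0.9415 I₀ · cos²(30°) = 0.7061 I₀.
I₃ = I₂ cos²(107° − 90°) = 0.7061 I₀ · cos²(17°) = 0.6457 I₀.
After rotation:
I₁ = I₀ cos²(120° − 46°) = I₀ cos²(74°) = 0.07598 I₀.
I₂ = I₁ cos²(90° − 120°) = 0.07598 I₀ · cos²(30°) = 0.05698 I₀.
I₃ = I₂ cos²(107° − 90°) = 0.05698 I₀ · cos²(17°) = 0.05211 I₀.
Ratio = 0.05211 / 0.6457 = 0.0807.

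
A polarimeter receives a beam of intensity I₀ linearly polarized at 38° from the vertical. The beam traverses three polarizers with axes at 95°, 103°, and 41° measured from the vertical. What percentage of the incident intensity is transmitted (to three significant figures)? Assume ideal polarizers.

I₁ = I₀ cos²(95° − 38°) = I₀ cos²(57°) = 0.2966 I₀.
I₂ = I₁ cos²(103° − 95°) = 0.2966 I₀ · cos²(8°) = 0.2909 I₀.
I₃ = I₂ cos²(41° − 103°) = 0.2909 I₀ · cos²(62°) = 0.06411 I₀.
That is 6.411% of the incident intensity.

≈ 6.41%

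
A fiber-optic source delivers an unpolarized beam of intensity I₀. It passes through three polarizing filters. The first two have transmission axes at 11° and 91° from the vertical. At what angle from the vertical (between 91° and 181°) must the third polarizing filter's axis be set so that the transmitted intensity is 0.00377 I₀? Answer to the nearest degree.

θ ≈ 151°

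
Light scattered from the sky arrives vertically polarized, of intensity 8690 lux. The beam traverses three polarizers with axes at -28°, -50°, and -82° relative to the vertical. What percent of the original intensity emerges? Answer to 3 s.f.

≈ 48.2%

I₁ = 8690 lux · cos²(28°) = 6775 lux.
I₂ = I₁ · cos²(22°) = 6775 · 0.8597 = 5824 lux.
I₃ = I₂ · cos²(32°) = 5824 · 0.7192 = 4189 lux.
That is 48.2% of the incident intensity.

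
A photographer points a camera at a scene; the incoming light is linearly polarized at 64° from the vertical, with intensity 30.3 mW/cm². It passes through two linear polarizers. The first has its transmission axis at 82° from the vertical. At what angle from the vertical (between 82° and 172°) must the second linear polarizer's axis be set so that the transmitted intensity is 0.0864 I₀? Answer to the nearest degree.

By Malus's law, I₁ = I₀ cos²(82° − 64°) = I₀ cos²(18°) = 0.9045 I₀.
Need I₂/I₀ = 0.0864, so cos²(θ − 82°) = 0.0864 / 0.9045 = 0.09552.
θ − 82° = arccos(√0.09552) = 72.0°, giving θ ≈ 82 + 72.0 = 154.0°.

θ ≈ 154°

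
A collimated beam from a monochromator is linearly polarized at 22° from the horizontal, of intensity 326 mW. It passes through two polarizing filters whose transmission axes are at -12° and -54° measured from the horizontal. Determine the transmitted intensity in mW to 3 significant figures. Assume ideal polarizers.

I₁ = 326 mW · cos²(34°) = 224.1 mW.
I₂ = I₁ · cos²(42°) = 224.1 · 0.5523 = 123.7 mW.

I ≈ 124 mW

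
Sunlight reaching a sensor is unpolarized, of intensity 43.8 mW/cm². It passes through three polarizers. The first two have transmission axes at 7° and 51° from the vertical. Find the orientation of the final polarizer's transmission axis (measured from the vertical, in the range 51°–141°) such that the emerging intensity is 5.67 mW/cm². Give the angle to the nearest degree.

θ ≈ 96°

Unpolarized light through the first polarizer → I₁ = ½ I₀, now polarized at 7°.
I₂ = I₁ cos²(51° − 7°) = 0.5 I₀ · cos²(44°) = 0.2587 I₀.
Target fraction: 5.67 / 43.8 mW/cm² = 0.1295 of I₀.
Need I₃/I₀ = 0.1295, so cos²(θ − 51°) = 0.1295 / 0.2587 = 0.5003.
θ − 51° = arccos(√0.5003) = 45.0°, giving θ ≈ 51 + 45.0 = 96.0°.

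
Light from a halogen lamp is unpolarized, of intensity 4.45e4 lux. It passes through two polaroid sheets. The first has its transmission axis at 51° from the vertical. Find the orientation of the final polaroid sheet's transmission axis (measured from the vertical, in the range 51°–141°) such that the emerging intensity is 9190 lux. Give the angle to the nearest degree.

θ ≈ 101°

Unpolarized light through the first polarizer → I₁ = ½ I₀, now polarized at 51°.
Target fraction: 9190 / 4.45e4 lux = 0.2065 of I₀.
Need I₂/I₀ = 0.2065, so cos²(θ − 51°) = 0.2065 / 0.5 = 0.413.
θ − 51° = arccos(√0.413) = 50.0°, giving θ ≈ 51 + 50.0 = 101.0°.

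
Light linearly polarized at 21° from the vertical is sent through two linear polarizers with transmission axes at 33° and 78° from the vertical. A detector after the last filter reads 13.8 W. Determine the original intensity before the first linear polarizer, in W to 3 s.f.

I₀ ≈ 28.8 W

I₁ = I₀ cos²(33° − 21°) = I₀ cos²(12°) = 0.9568 I₀.
I₂ = I₁ cos²(78° − 33°) = 0.9568 I₀ · cos²(45°) = 0.4784 I₀.
So 13.8 W = 0.4784 I₀, giving I₀ = 13.8/0.4784 = 28.85 W.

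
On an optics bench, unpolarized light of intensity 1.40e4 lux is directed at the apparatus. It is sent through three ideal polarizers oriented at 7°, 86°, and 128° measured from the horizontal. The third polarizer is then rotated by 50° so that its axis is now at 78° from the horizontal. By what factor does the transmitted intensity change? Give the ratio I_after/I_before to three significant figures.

I_new/I_old ≈ 1.78

Before rotation:
Unpolarized light through the first polarizer → I₁ = ½ I₀, now polarized at 7°.
I₂ = I₁ cos²(86° − 7°) = 0.5 I₀ · cos²(79°) = 0.0182 I₀.
I₃ = I₂ cos²(128° − 86°) = 0.0182 I₀ · cos²(42°) = 0.01005 I₀.
After rotation:
Unpolarized light through the first polarizer → I₁ = ½ I₀, now polarized at 7°.
I₂ = I₁ cos²(86° − 7°) = 0.5 I₀ · cos²(79°) = 0.0182 I₀.
I₃ = I₂ cos²(78° − 86°) = 0.0182 I₀ · cos²(8°) = 0.01785 I₀.
Ratio = 0.01785 / 0.01005 = 1.776.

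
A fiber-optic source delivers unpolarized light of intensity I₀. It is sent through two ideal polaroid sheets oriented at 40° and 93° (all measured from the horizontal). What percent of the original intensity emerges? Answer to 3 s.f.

≈ 18.1%

Unpolarized light through the first polarizer → I₁ = ½ I₀, now polarized at 40°.
I₂ = I₁ cos²(93° − 40°) = 0.5 I₀ · cos²(53°) = 0.1811 I₀.
That is 18.11% of the incident intensity.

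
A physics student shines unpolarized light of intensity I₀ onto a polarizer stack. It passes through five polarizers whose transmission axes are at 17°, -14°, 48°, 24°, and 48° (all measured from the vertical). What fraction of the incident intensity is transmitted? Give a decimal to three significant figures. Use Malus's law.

Unpolarized light through the first polarizer → I₁ = ½ I₀, now polarized at 17°.
I₂ = I₁ cos²(-14° − 17°) = 0.5 I₀ · cos²(31°) = 0.3674 I₀.
I₃ = I₂ cos²(48° + 14°) = 0.3674 I₀ · cos²(62°) = 0.08097 I₀.
I₄ = I₃ cos²(24° − 48°) = 0.08097 I₀ · cos²(24°) = 0.06757 I₀.
I₅ = I₄ cos²(48° − 24°) = 0.06757 I₀ · cos²(24°) = 0.05639 I₀.
Transmitted fraction = 0.05639.

≈ 0.0564 I₀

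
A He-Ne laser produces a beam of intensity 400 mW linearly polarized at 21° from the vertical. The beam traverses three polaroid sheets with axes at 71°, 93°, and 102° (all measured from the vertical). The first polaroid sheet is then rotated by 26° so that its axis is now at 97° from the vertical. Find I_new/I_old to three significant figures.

I_new/I_old ≈ 0.164

Before rotation:
By Malus's law, I₁ = I₀ cos²(71° − 21°) = I₀ cos²(50°) = 0.4132 I₀.
I₂ = I₁ cos²(93° − 71°) = 0.4132 I₀ · cos²(22°) = 0.3552 I₀.
I₃ = I₂ cos²(102° − 93°) = 0.3552 I₀ · cos²(9°) = 0.3465 I₀.
After rotation:
I₁ = I₀ cos²(97° − 21°) = I₀ cos²(76°) = 0.05853 I₀.
I₂ = I₁ cos²(93° − 97°) = 0.05853 I₀ · cos²(4°) = 0.05824 I₀.
I₃ = I₂ cos²(102° − 93°) = 0.05824 I₀ · cos²(9°) = 0.05682 I₀.
Ratio = 0.05682 / 0.3465 = 0.164.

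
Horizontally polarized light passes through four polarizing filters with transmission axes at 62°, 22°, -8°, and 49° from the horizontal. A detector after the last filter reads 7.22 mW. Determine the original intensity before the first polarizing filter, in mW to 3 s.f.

I₀ ≈ 251 mW

By Malus's law, I₁ = I₀ cos²(62° − 0°) = I₀ cos²(62°) = 0.2204 I₀.
I₂ = I₁ cos²(22° − 62°) = 0.2204 I₀ · cos²(40°) = 0.1293 I₀.
I₃ = I₂ cos²(-8° − 22°) = 0.1293 I₀ · cos²(30°) = 0.097 I₀.
I₄ = I₃ cos²(49° + 8°) = 0.097 I₀ · cos²(57°) = 0.02877 I₀.
So 7.22 mW = 0.02877 I₀, giving I₀ = 7.22/0.02877 = 250.9 mW.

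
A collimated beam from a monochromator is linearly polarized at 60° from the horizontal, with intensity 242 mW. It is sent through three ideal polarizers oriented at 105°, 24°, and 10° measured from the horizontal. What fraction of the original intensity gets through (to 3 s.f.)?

I₁ = 242 mW · cos²(45°) = 121 mW.
I₂ = I₁ · cos²(81°) = 121 · 0.02447 = 2.961 mW.
I₃ = I₂ · cos²(14°) = 2.961 · 0.9415 = 2.788 mW.
Transmitted fraction = 0.01152.

I/I₀ ≈ 0.0115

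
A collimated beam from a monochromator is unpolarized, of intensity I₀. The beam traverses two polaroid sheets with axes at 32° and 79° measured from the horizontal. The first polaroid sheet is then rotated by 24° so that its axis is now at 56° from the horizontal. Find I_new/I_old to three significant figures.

Before rotation:
Unpolarized light through the first polarizer → I₁ = ½ I₀, now polarized at 32°.
I₂ = I₁ cos²(79° − 32°) = 0.5 I₀ · cos²(47°) = 0.2326 I₀.
After rotation:
Unpolarized light through the first polarizer → I₁ = ½ I₀, now polarized at 56°.
I₂ = I₁ cos²(79° − 56°) = 0.5 I₀ · cos²(23°) = 0.4237 I₀.
Ratio = 0.4237 / 0.2326 = 1.822.

I_new/I_old ≈ 1.82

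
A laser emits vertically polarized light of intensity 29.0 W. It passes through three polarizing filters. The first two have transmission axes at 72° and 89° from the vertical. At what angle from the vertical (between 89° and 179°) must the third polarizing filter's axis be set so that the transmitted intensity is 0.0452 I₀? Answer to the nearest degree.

I₁ = I₀ cos²(72° − 0°) = I₀ cos²(72°) = 0.09549 I₀.
I₂ = I₁ cos²(89° − 72°) = 0.09549 I₀ · cos²(17°) = 0.08733 I₀.
Need I₃/I₀ = 0.0452, so cos²(θ − 89°) = 0.0452 / 0.08733 = 0.5176.
θ − 89° = arccos(√0.5176) = 44.0°, giving θ ≈ 89 + 44.0 = 133.0°.

θ ≈ 133°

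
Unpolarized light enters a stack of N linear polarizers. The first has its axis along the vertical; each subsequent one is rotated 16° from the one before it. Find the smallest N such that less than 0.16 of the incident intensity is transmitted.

First polarizer halves the unpolarized light: factor 1/2.
Each further stage multiplies by cos²(16°) = 0.924.
After N polarizers: T = 0.5·0.924^(N−1). Require T < 0.16 ⇒ N−1 > ln(0.16/0.5)/ln(0.924) = 14.42, so N−1 ≥ 15 and N = 16.
Check: N=16 gives T = 0.1528 < 0.16; N=15 gives T = 0.1654.

N = 16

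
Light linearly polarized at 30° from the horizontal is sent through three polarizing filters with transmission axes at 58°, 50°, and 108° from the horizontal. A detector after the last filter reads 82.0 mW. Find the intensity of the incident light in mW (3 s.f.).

I₀ ≈ 382 mW

I₁ = I₀ cos²(58° − 30°) = I₀ cos²(28°) = 0.7796 I₀.
I₂ = I₁ cos²(50° − 58°) = 0.7796 I₀ · cos²(8°) = 0.7645 I₀.
I₃ = I₂ cos²(108° − 50°) = 0.7645 I₀ · cos²(58°) = 0.2147 I₀.
So 82.0 mW = 0.2147 I₀, giving I₀ = 82.0/0.2147 = 382 mW.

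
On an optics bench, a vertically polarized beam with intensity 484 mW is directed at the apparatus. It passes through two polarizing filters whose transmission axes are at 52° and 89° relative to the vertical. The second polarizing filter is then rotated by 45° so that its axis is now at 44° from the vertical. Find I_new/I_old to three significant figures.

I_new/I_old ≈ 1.54

Before rotation:
By Malus's law, I₁ = I₀ cos²(52° − 0°) = I₀ cos²(52°) = 0.379 I₀.
I₂ = I₁ cos²(89° − 52°) = 0.379 I₀ · cos²(37°) = 0.2418 I₀.
After rotation:
I₁ = I₀ cos²(52° − 0°) = I₀ cos²(52°) = 0.379 I₀.
I₂ = I₁ cos²(44° − 52°) = 0.379 I₀ · cos²(8°) = 0.3717 I₀.
Ratio = 0.3717 / 0.2418 = 1.537.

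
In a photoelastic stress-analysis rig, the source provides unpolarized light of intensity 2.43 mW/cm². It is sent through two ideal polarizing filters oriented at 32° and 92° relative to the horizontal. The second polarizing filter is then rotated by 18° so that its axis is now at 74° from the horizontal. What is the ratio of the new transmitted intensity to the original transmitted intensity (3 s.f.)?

I_new/I_old ≈ 2.21

Before rotation:
Unpolarized light through the first polarizer → I₁ = ½ I₀, now polarized at 32°.
I₂ = I₁ cos²(92° − 32°) = 0.5 I₀ · cos²(60°) = 0.125 I₀.
After rotation:
Unpolarized light through the first polarizer → I₁ = ½ I₀, now polarized at 32°.
I₂ = I₁ cos²(74° − 32°) = 0.5 I₀ · cos²(42°) = 0.2761 I₀.
Ratio = 0.2761 / 0.125 = 2.209.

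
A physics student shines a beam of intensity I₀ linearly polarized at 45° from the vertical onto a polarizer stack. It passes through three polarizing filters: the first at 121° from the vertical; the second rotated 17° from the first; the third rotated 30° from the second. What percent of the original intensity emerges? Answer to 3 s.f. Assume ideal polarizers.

≈ 4.01%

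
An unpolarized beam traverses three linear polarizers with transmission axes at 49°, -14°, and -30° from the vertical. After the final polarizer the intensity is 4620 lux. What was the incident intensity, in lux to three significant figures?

Unpolarized light through the first polarizer → I₁ = ½ I₀, now polarized at 49°.
I₂ = I₁ cos²(-14° − 49°) = 0.5 I₀ · cos²(63°) = 0.1031 I₀.
I₃ = I₂ cos²(-30° + 14°) = 0.1031 I₀ · cos²(16°) = 0.09522 I₀.
So 4620 lux = 0.09522 I₀, giving I₀ = 4620/0.09522 = 4.852e+04 lux.

I₀ ≈ 4.85e4 lux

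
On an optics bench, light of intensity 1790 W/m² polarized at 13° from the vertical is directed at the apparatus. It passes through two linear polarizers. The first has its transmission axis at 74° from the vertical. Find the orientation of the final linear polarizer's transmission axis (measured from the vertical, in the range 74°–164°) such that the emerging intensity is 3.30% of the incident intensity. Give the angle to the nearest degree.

I₁ = I₀ cos²(74° − 13°) = I₀ cos²(61°) = 0.235 I₀.
Need I₂/I₀ = 0.033, so cos²(θ − 74°) = 0.033 / 0.235 = 0.1404.
θ − 74° = arccos(√0.1404) = 68.0°, giving θ ≈ 74 + 68.0 = 142.0°.

θ ≈ 142°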